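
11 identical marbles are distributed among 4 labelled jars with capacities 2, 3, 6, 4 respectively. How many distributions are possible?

30

Without the upper bounds there are C(14,3) = 364 ways to split 11 among 4 jars.
Subtract solutions that violate a single cap (substitute x_i' = x_i − (cap_i+1)): x_1 ≥ 3 gives C(11,3) = 165; x_2 ≥ 4 gives C(10,3) = 120; x_3 ≥ 7 gives C(7,3) = 35; x_4 ≥ 5 gives C(9,3) = 84. Together 404.
Add back pairs where two caps are both exceeded: 35 + 4 + 20 + 1 + 10 + 0 = 70.
By inclusion–exclusion the count is 364 − 404 + 70 = 30.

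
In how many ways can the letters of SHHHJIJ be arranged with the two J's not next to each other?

300

There are 7!/(3!·2!) = 420 arrangements of SHHHJIJ in total.
If the two J's are adjacent, glue them into one block, leaving 6 items to arrange: (6)!/(3!) = 120 ways.
Hence 420 − 120 = 300.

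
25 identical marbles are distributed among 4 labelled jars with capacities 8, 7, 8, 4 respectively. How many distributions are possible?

10

Without the upper bounds there are C(28,3) = 3276 ways to split 25 among 4 jars.
Subtract solutions that violate a single cap (substitute x_i' = x_i − (cap_i+1)): x_1 ≥ 9 gives C(19,3) = 969; x_2 ≥ 8 gives C(20,3) = 1140; x_3 ≥ 9 gives C(19,3) = 969; x_4 ≥ 5 gives C(23,3) = 1771. Together 4849.
Add back pairs where two caps are both exceeded: 165 + 120 + 364 + 165 + 455 + 364 = 1633.
Subtract triples: 0 + 20 + 10 + 20 = 50.
By inclusion–exclusion the count is 3276 − 4849 + 1633 − 50 = 10.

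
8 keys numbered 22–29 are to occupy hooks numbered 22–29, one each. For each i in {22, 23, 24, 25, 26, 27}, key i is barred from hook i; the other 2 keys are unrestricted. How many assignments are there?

18806

Let Aᵢ (for 22 ≤ i ≤ 27) be the placements that put key i in its forbidden hook. Any j of these fix j positions, leaving (8−j)! ways to fill the rest, and there are C(6,j) ways to pick which j.
By inclusion–exclusion, the number of valid placements is Σ_{j=0}^{6} (−1)^j C(6,j)·(8−j)!.
Computing: 40320 − 30240 + 10800 − 2400 + 360 − 36 + 2 = 18806.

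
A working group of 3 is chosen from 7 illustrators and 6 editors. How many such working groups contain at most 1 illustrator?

125

Split by how many illustrators are chosen (0 through 1).
Sum: C(7,0)·C(6,3) + C(7,1)·C(6,2) = 20 + 105 = 125.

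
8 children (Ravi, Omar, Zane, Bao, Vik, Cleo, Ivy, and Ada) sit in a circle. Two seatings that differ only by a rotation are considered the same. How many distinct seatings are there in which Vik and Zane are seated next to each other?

Glue Vik and Zane into a block (2 internal orders). Seating 7 units around a circle gives (6)! arrangements.
So 2 × (6)! = 2 × 720 = 1440.

1440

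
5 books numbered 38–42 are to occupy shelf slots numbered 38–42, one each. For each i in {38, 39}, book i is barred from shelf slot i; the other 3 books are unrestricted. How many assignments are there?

78

Let Aᵢ (for i ∈ {38, 39}) be the placements that put book i in its forbidden shelf slot. Any j of these fix j positions, leaving (5−j)! ways to fill the rest, and there are C(2,j) ways to pick which j.
By inclusion–exclusion, the number of valid placements is Σ_{j=0}^{2} (−1)^j C(2,j)·(5−j)!.
Computing: 120 − 48 + 6 = 78.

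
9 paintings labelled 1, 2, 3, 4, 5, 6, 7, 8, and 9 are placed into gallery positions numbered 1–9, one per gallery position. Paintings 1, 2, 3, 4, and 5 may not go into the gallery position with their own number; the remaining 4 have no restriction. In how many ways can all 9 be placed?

205056

Let Aᵢ (for 1 ≤ i ≤ 5) be the placements that put painting i in its forbidden gallery position. Any j of these fix j positions, leaving (9−j)! ways to fill the rest, and there are C(5,j) ways to pick which j.
By inclusion–exclusion, the number of valid placements is Σ_{j=0}^{5} (−1)^j C(5,j)·(9−j)!.
Computing: 362880 − 201600 + 50400 − 7200 + 600 − 24 = 205056.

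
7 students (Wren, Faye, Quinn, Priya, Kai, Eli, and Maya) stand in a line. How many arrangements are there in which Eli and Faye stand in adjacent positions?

1440

Glue Eli and Faye into one block (2 internal orders), leaving 6 units to arrange in a row.
That gives 2 × 6! = 2 × 720 = 1440.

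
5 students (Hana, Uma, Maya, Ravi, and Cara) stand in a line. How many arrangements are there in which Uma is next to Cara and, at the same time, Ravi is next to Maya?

24

Treat {Uma,Cara} as one block (2 orders) and {Ravi,Maya} as another (2 orders).
That leaves 3 units to arrange: 2 × 2 × 3! = 4 × 6 = 24.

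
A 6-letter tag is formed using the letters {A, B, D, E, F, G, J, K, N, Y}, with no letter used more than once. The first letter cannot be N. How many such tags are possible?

The first letter has 10−1 = 9 choices (anything except N).
The remaining 5 letters are filled from the other 9 symbols without repetition: 9 × 8 × 7 × 6 × 5 = 15120.
Total: 9 × 15120 = 136080.

136080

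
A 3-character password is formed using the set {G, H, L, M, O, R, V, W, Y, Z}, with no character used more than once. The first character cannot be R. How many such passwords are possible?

648

The first character has 10−1 = 9 choices (anything except R).
The remaining 2 characters are filled from the other 9 symbols without repetition: 9 × 8 = 72.
Total: 9 × 72 = 648.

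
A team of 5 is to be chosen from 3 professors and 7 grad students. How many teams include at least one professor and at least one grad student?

231

Unrestricted: C(10,5) = 252 ways to pick any 5 of the 10.
Selections missing a whole group: no professors → C(7,5) = 21; no grad students → C(3,5) = 0.
Both groups omitted at once is impossible, so 252 − 21 = 231.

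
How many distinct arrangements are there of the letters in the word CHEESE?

120

CHEESE has 6 letters with E appearing 3 times.
So there are 6! / (3!) = 120 distinguishable arrangements.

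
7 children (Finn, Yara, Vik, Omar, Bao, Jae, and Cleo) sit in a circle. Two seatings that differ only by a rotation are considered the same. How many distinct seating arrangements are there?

720

Seat Finn anywhere (absorbing the rotational symmetry), then permute the other 6: (6)! = 720.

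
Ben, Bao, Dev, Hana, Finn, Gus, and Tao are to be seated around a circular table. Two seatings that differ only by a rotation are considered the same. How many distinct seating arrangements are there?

Seat Ben anywhere (absorbing the rotational symmetry), then permute the other 6: (6)! = 720.

720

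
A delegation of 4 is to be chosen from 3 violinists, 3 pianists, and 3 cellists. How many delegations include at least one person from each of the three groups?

Total 4-person selections from all 9: C(9,4) = 126.
Subtract selections that omit an entire group: no violinists → C(6,4) = 15; no pianists → C(6,4) = 15; no cellists → C(6,4) = 15.
Add back selections omitting two groups (i.e. drawn from a single group): C(3,4) + C(3,4) + C(3,4) = 0.
By inclusion–exclusion: 126 − 45 + 0 = 81.

81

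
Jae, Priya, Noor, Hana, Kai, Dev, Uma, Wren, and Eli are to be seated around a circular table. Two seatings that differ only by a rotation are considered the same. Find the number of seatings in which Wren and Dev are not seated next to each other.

30240

All circular seatings of 9 people number (8)! = 40320.
Seatings with Wren beside Dev: treat them as a block with 2 internal orders, giving 2 × (7)! = 10080.
Subtracting, 40320 − 10080 = 30240.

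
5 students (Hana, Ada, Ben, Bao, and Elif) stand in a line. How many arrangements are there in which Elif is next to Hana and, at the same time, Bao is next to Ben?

Treat {Elif,Hana} as one block (2 orders) and {Bao,Ben} as another (2 orders).
That leaves 3 units to arrange: 2 × 2 × 3! = 4 × 6 = 24.

24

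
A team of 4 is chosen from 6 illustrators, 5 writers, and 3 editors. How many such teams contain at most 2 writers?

906

Split by how many writers are chosen (0 through 2).
Sum: C(5,0)·C(9,4) + C(5,1)·C(9,3) + C(5,2)·C(9,2) = 126 + 420 + 360 = 906.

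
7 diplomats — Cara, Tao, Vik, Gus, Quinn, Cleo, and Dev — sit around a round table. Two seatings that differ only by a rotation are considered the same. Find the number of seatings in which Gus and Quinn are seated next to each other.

Treat {Gus, Quinn} as one unit (2 internal orders) and seat the resulting 6 units around the table: (5)! circular arrangements.
So 2 × (5)! = 2 × 120 = 240.

240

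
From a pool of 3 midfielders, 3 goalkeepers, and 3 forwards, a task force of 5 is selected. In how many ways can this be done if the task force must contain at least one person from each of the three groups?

Total 5-person selections from all 9: C(9,5) = 126.
Subtract selections that omit an entire group: no midfielders → C(6,5) = 6; no goalkeepers → C(6,5) = 6; no forwards → C(6,5) = 6.
Add back selections omitting two groups (i.e. drawn from a single group): C(3,5) + C(3,5) + C(3,5) = 0.
By inclusion–exclusion: 126 − 18 + 0 = 108.

108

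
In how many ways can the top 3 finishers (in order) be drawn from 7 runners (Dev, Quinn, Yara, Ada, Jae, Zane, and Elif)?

210

This is an ordered selection of 3 from 7: P(7,3).
That gives 7 × 6 × 5 = 210.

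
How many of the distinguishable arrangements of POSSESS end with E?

Fix E in the last position and arrange the remaining 6 letters.
Those 6 letters have S appearing 4 times, giving (6)!/(4!) = 30.

30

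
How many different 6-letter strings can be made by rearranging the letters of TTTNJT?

Letter multiplicities in TTTNJT: J×1, N×1, T×4.
So there are 6! / (4!) = 30 distinguishable arrangements.

30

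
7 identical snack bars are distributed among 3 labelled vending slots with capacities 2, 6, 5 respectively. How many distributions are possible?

17

Ignoring the caps, the number of non-negative solutions to x_1+…+x_3 = 7 is C(9,2) = 36.
Subtract solutions that violate a single cap (substitute x_i' = x_i − (cap_i+1)): x_1 ≥ 3 gives C(6,2) = 15; x_2 ≥ 7 gives C(2,2) = 1; x_3 ≥ 6 gives C(3,2) = 3. Together 19.
No two caps can be exceeded simultaneously, so the pair terms are all 0.
By inclusion–exclusion the count is 36 − 19 + 0 = 17.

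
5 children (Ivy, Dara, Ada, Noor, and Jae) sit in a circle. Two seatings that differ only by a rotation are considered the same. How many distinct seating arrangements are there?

Seat Ivy anywhere (absorbing the rotational symmetry), then permute the other 4: (4)! = 24.

24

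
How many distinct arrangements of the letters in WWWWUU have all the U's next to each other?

5

Treat the 2 copies of U as a single block. The multiset to arrange is then {UU, W, W, W, W}, 5 items in all.
That gives (5)!/(4!) = 5 arrangements.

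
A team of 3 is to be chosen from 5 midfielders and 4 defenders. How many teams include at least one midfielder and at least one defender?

Total 3-person selections from all 9: C(9,3) = 84.
Subtract selections that omit an entire group: no midfielders → C(4,3) = 4; no defenders → C(5,3) = 10.
Both groups omitted at once is impossible, so 84 − 14 = 70.

70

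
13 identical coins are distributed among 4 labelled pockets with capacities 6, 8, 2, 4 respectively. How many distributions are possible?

By stars and bars, unrestricted non-negative solutions to x_1+…+x_4 = 13 number C(13+3,3) = 560.
Subtract solutions that violate a single cap (substitute x_i' = x_i − (cap_i+1)): x_1 ≥ 7 gives C(9,3) = 84; x_2 ≥ 9 gives C(7,3) = 35; x_3 ≥ 3 gives C(13,3) = 286; x_4 ≥ 5 gives C(11,3) = 165. Together 570.
Add back pairs where two caps are both exceeded: 0 + 20 + 4 + 4 + 0 + 56 = 84.
By inclusion–exclusion the count is 560 − 570 + 84 = 74.

74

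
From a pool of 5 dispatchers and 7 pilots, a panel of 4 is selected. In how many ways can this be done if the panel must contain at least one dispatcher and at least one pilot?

Unrestricted: C(12,4) = 495 ways to pick any 4 of the 12.
Selections missing a whole group: no dispatchers → C(7,4) = 35; no pilots → C(5,4) = 5.
Both groups omitted at once is impossible, so 495 − 40 = 455.

455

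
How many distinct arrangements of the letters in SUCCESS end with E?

60

Fix E in the last position and arrange the remaining 6 letters.
Those 6 letters have C appearing twice and S appearing 3 times, giving (6)!/(3!·2!) = 60.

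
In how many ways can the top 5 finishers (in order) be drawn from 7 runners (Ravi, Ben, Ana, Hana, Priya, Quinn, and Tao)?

This is an ordered selection of 5 from 7: P(7,5).
That gives 7 × 6 × 5 × 4 × 3 = 2520.

2520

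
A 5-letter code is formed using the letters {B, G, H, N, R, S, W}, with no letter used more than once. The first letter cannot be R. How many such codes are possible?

The first letter has 7−1 = 6 choices (anything except R).
The remaining 4 letters are filled from the other 6 symbols without repetition: 6 × 5 × 4 × 3 = 360.
Total: 6 × 360 = 2160.

2160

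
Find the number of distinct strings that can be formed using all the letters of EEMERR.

60

The 6 letters of EEMERR have repeats: E appearing 3 times and R appearing twice.
So there are 6! / (3!·2!) = 60 distinguishable arrangements.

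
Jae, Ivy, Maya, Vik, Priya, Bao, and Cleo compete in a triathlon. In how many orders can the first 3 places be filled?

210

There are 7 choices for 1st place, 6 for 2nd, and 5 for 3rd.
That gives 7 × 6 × 5 = 210.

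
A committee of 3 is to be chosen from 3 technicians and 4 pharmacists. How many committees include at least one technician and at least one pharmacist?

Unrestricted: C(7,3) = 35 ways to pick any 3 of the 7.
Selections missing a whole group: no technicians → C(4,3) = 4; no pharmacists → C(3,3) = 1.
Both groups omitted at once is impossible, so 35 − 5 = 30.

30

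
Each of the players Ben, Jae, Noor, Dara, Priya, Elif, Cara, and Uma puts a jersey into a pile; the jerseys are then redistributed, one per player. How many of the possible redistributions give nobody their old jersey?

14833

This is the derangement count D_8: permutations of 8 items with no fixed point.
By inclusion–exclusion this is Σ_{j=0}^{8} (−1)^j C(8,j)·(8−j)!.
Computing: 40320 − 40320 + 20160 − 6720 + 1680 − 336 + 56 − 8 + 1 = 14833.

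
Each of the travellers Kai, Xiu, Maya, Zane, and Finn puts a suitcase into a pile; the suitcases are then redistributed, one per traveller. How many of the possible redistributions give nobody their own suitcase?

44

Let Aᵢ be the assignments in which traveller i gets their own suitcase. We want the size of the complement of A₁∪…∪A_5.
By inclusion–exclusion this is Σ_{j=0}^{5} (−1)^j C(5,j)·(5−j)!.
Computing: 120 − 120 + 60 − 20 + 5 − 1 = 44.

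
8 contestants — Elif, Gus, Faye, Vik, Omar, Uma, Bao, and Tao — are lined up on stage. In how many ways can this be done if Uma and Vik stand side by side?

Glue Uma and Vik into one block (2 internal orders), leaving 7 units to arrange in a row.
So the count is 2·(7)! = 10080.

10080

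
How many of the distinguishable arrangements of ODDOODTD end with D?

140

Fix D in the last position and arrange the remaining 7 letters.
Those 7 letters have D appearing 3 times and O appearing 3 times, giving (7)!/(3!·3!) = 140.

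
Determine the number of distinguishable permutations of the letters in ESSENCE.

420

The 7 letters of ESSENCE have repeats: E appearing 3 times and S appearing twice.
Dividing 7! = 5040 by 3!·2! = 12 for the repeated letters gives 420.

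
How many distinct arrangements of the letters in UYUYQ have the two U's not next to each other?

Total arrangements of UYUYQ: 5!/(2!·2!) = 30.
If the two U's are adjacent, glue them into one block, leaving 4 items to arrange: (4)!/(2!) = 12 ways.
Hence 30 − 12 = 18.

18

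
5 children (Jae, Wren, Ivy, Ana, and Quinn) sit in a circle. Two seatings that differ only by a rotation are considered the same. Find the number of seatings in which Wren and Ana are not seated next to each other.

All circular seatings of 5 people number (4)! = 24.
Those with Wren next to Ana: fuse the pair into one unit and seat 4 units around a circle — 2·(3)! = 12.
Subtracting, 24 − 12 = 12.

12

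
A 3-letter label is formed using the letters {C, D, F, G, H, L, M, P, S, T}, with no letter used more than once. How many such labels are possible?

With no repetition, fill the 3 letters in order: 10 choices, then 9, down to 8.
10 × 9 × 8 = 720.

720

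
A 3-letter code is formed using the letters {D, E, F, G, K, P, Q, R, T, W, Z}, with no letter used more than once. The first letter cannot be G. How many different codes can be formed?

The first letter has 11−1 = 10 choices (anything except G).
The remaining 2 letters are filled from the other 10 symbols without repetition: 10 × 9 = 90.
Total: 10 × 90 = 900.

900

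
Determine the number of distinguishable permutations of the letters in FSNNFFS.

The 7 letters of FSNNFFS have repeats: F appearing 3 times, N appearing twice, and S appearing twice.
Dividing 7! = 5040 by 3!·2!·2! = 24 for the repeated letters gives 210.

210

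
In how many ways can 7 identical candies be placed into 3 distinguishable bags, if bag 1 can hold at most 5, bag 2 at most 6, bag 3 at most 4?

26

Without the upper bounds there are C(9,2) = 36 ways to split 7 among 3 bags.
Subtract solutions that violate a single cap (substitute x_i' = x_i − (cap_i+1)): x_1 ≥ 6 gives C(3,2) = 3; x_2 ≥ 7 gives C(2,2) = 1; x_3 ≥ 5 gives C(4,2) = 6. Together 10.
No two caps can be exceeded simultaneously, so the pair terms are all 0.
By inclusion–exclusion the count is 36 − 10 + 0 = 26.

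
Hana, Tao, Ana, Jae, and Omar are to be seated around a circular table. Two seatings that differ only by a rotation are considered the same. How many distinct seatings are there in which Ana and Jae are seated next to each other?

Treat {Ana, Jae} as one unit (2 internal orders) and seat the resulting 4 units around the table: (3)! circular arrangements.
So 2 × (3)! = 2 × 6 = 12.

12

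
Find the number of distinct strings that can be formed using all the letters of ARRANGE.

The 7 letters of ARRANGE have repeats: A appearing twice and R appearing twice.
Dividing 7! = 5040 by 2!·2! = 4 for the repeated letters gives 1260.

1260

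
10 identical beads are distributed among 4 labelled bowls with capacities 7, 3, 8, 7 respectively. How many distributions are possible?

By stars and bars, unrestricted non-negative solutions to x_1+…+x_4 = 10 number C(10+3,3) = 286.
Subtract solutions that violate a single cap (substitute x_i' = x_i − (cap_i+1)): x_1 ≥ 8 gives C(5,3) = 10; x_2 ≥ 4 gives C(9,3) = 84; x_3 ≥ 9 gives C(4,3) = 4; x_4 ≥ 8 gives C(5,3) = 10. Together 108.
No two caps can be exceeded simultaneously, so the pair terms are all 0.
By inclusion–exclusion the count is 286 − 108 + 0 = 178.

178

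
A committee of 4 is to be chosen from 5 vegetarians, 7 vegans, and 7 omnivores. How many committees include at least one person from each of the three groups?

With no constraint there are C(19,4) = 3876 possible selections.
Selections missing a whole group: no vegetarians → C(14,4) = 1001; no vegans → C(12,4) = 495; no omnivores → C(12,4) = 495.
Add back selections omitting two groups (i.e. drawn from a single group): C(5,4) + C(7,4) + C(7,4) = 75.
By inclusion–exclusion: 3876 − 1991 + 75 = 1960.

1960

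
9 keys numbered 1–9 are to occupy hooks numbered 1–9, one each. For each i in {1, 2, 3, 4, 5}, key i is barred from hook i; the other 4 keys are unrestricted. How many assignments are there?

205056

Let Aᵢ (for 1 ≤ i ≤ 5) be the placements that put key i in its forbidden hook. Any j of these fix j positions, leaving (9−j)! ways to fill the rest, and there are C(5,j) ways to pick which j.
By inclusion–exclusion, the number of valid placements is Σ_{j=0}^{5} (−1)^j C(5,j)·(9−j)!.
Computing: 362880 − 201600 + 50400 − 7200 + 600 − 24 = 205056.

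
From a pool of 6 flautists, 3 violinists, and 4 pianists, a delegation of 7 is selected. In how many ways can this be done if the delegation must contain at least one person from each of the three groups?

1559

Unrestricted: C(13,7) = 1716 ways to pick any 7 of the 13.
Subtract selections that omit an entire group: no flautists → C(7,7) = 1; no violinists → C(10,7) = 120; no pianists → C(9,7) = 36.
Add back selections omitting two groups (i.e. drawn from a single group): C(6,7) + C(3,7) + C(4,7) = 0.
By inclusion–exclusion: 1716 − 157 + 0 = 1559.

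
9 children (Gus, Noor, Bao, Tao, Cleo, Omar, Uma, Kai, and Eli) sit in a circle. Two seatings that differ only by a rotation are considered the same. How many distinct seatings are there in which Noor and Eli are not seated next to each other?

All circular seatings of 9 people number (8)! = 40320.
Those with Noor next to Eli: fuse the pair into one unit and seat 8 units around a circle — 2·(7)! = 10080.
Subtracting, 40320 − 10080 = 30240.

30240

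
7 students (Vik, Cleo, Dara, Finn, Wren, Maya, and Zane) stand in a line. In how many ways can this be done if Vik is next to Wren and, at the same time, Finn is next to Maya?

Treat {Vik,Wren} as one block (2 orders) and {Finn,Maya} as another (2 orders).
That leaves 5 units to arrange: 2 × 2 × 5! = 4 × 120 = 480.

480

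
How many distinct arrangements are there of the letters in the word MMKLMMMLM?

252

The 9 letters of MMKLMMMLM have repeats: L appearing twice and M appearing 6 times.
The number of distinct arrangements is 9!/(6!·2!) = 362880/1440 = 252.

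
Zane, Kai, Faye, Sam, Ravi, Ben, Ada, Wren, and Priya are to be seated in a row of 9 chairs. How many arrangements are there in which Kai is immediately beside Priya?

Treat {Kai, Priya} as a single unit. There are 8 units to order, and the pair itself can be ordered 2 ways.
That gives 2 × 8! = 2 × 40320 = 80640.

80640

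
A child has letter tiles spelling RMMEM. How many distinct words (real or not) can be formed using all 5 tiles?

20

Letter multiplicities in RMMEM: E×1, M×3, R×1.
The number of distinct arrangements is 5!/(3!) = 120/6 = 20.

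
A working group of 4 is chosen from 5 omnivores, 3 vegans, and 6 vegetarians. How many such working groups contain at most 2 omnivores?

Split by how many omnivores are chosen (0 through 2).
Sum: C(5,0)·C(9,4) + C(5,1)·C(9,3) + C(5,2)·C(9,2) = 126 + 420 + 360 = 906.

906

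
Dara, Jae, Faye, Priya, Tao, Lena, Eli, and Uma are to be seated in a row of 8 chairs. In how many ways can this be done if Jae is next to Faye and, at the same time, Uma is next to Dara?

2880

Treat {Jae,Faye} as one block (2 orders) and {Uma,Dara} as another (2 orders).
That leaves 6 units to arrange: 2 × 2 × 6! = 4 × 720 = 2880.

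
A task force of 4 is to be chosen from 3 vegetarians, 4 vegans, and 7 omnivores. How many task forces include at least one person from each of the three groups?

462

Total 4-person selections from all 14: C(14,4) = 1001.
Selections missing a whole group: no vegetarians → C(11,4) = 330; no vegans → C(10,4) = 210; no omnivores → C(7,4) = 35.
Add back selections omitting two groups (i.e. drawn from a single group): C(3,4) + C(4,4) + C(7,4) = 36.
By inclusion–exclusion: 1001 − 575 + 36 = 462.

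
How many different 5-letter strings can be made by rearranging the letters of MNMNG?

Letter multiplicities in MNMNG: G×1, M×2, N×2.
The number of distinct arrangements is 5!/(2!·2!) = 120/4 = 30.

30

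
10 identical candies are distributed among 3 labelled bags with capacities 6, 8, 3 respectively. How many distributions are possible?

25

Ignoring the caps, the number of non-negative solutions to x_1+…+x_3 = 10 is C(12,2) = 66.
Subtract solutions that violate a single cap (substitute x_i' = x_i − (cap_i+1)): x_1 ≥ 7 gives C(5,2) = 10; x_2 ≥ 9 gives C(3,2) = 3; x_3 ≥ 4 gives C(8,2) = 28. Together 41.
No two caps can be exceeded simultaneously, so the pair terms are all 0.
By inclusion–exclusion the count is 66 − 41 + 0 = 25.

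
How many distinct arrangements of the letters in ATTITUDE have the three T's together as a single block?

720

Treat the 3 copies of T as a single block. The multiset to arrange is then {TTT, A, D, E, I, U}, 6 items in all.
All 6 items are distinct, so there are (6)! = 720 arrangements.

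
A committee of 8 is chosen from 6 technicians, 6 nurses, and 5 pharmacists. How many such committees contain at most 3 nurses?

18315

Split by how many nurses are chosen (0 through 3).
Sum: C(6,0)·C(11,8) + C(6,1)·C(11,7) + C(6,2)·C(11,6) + C(6,3)·C(11,5) = 165 + 1980 + 6930 + 9240 = 18315.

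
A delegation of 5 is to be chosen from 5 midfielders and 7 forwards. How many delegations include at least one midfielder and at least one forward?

Total 5-person selections from all 12: C(12,5) = 792.
Subtract selections that omit an entire group: no midfielders → C(7,5) = 21; no forwards → C(5,5) = 1.
Both groups omitted at once is impossible, so 792 − 22 = 770.

770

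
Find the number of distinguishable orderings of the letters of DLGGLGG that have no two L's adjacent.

There are 7!/(4!·2!) = 105 arrangements of DLGGLGG in total.
If the two L's are adjacent, glue them into one block, leaving 6 items to arrange: (6)!/(4!) = 30 ways.
Hence 105 − 30 = 75.

75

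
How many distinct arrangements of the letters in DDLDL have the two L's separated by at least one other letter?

6

There are 5!/(3!·2!) = 10 arrangements of DDLDL in total.
If the two L's are adjacent, glue them into one block, leaving 4 items to arrange: (4)!/(3!) = 4 ways.
Hence 10 − 4 = 6.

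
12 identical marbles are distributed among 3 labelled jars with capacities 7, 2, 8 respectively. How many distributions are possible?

15

Ignoring the caps, the number of non-negative solutions to x_1+…+x_3 = 12 is C(14,2) = 91.
Subtract solutions that violate a single cap (substitute x_i' = x_i − (cap_i+1)): x_1 ≥ 8 gives C(6,2) = 15; x_2 ≥ 3 gives C(11,2) = 55; x_3 ≥ 9 gives C(5,2) = 10. Together 80.
Add back pairs where two caps are both exceeded: 3 + 0 + 1 = 4.
By inclusion–exclusion the count is 91 − 80 + 4 = 15.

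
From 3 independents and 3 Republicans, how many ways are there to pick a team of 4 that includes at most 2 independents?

Split by how many independents are chosen (0 through 2).
Sum: C(3,0)·C(3,4) + C(3,1)·C(3,3) + C(3,2)·C(3,2) = 0 + 3 + 9 = 12.

12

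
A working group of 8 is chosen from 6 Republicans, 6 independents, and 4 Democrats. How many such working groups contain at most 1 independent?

765

Split by how many independents are chosen (0 through 1).
Sum: C(6,0)·C(10,8) + C(6,1)·C(10,7) = 45 + 720 = 765.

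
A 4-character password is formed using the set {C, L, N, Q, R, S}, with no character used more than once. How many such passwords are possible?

360

Choose and order 4 of the 6 symbols: the first character has 6 options, the next 5, then 4, 3.
That product is 6 × 5 × 4 × 3 = 360.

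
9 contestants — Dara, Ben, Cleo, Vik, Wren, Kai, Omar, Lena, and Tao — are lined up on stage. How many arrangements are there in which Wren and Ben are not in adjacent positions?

282240

There are 9! = 362880 arrangements in all. If Wren and Ben are adjacent, merging them into one block gives 2·(8)! = 80640 arrangements.
So 362880 − 80640 = 282240 arrangements keep them apart.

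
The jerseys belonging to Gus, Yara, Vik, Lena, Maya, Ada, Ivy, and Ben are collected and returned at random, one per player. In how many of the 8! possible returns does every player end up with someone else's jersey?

14833

Count assignments avoiding every fixed point. For any j of the 8 players fixed to their old jersey, the other 8−j can be arranged in (8−j)! ways.
By inclusion–exclusion this is Σ_{j=0}^{8} (−1)^j C(8,j)·(8−j)!.
Computing: 40320 − 40320 + 20160 − 6720 + 1680 − 336 + 56 − 8 + 1 = 14833.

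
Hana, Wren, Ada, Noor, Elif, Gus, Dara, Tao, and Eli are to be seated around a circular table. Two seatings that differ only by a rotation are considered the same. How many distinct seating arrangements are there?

Fix one person's seat to break rotational symmetry; the remaining 8 people can be arranged in (8)! = 40320 ways.

40320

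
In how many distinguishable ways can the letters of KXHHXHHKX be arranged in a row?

1260

Letter multiplicities in KXHHXHHKX: H×4, K×2, X×3.
So there are 9! / (4!·3!·2!) = 1260 distinguishable arrangements.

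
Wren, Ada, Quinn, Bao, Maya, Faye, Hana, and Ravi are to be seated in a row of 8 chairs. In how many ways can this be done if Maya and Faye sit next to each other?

Treat {Maya, Faye} as a single unit. There are 7 units to order, and the pair itself can be ordered 2 ways.
So the count is 2·(7)! = 10080.

10080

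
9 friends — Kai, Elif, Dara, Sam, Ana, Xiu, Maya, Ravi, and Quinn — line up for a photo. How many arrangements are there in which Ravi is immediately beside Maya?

Treat {Ravi, Maya} as a single unit. There are 8 units to order, and the pair itself can be ordered 2 ways.
That gives 2 × 8! = 2 × 40320 = 80640.

80640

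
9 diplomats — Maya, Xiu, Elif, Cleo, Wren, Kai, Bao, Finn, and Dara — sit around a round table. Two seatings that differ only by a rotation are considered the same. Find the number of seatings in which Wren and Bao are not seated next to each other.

30240

Without the restriction there are (8)! = 40320 seatings.
Seatings with Wren beside Bao: treat them as a block with 2 internal orders, giving 2 × (7)! = 10080.
Subtracting, 40320 − 10080 = 30240.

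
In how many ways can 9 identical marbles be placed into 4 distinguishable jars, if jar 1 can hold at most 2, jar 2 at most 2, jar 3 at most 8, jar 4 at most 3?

35

By stars and bars, unrestricted non-negative solutions to x_1+…+x_4 = 9 number C(9+3,3) = 220.
Subtract solutions that violate a single cap (substitute x_i' = x_i − (cap_i+1)): x_1 ≥ 3 gives C(9,3) = 84; x_2 ≥ 3 gives C(9,3) = 84; x_3 ≥ 9 gives C(3,3) = 1; x_4 ≥ 4 gives C(8,3) = 56. Together 225.
Add back pairs where two caps are both exceeded: 20 + 0 + 10 + 0 + 10 + 0 = 40.
By inclusion–exclusion the count is 220 − 225 + 40 = 35.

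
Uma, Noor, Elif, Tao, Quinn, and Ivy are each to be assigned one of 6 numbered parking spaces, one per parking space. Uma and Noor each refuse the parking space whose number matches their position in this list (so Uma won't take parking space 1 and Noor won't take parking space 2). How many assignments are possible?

Let Aᵢ (for i ∈ {1, 2}) be the placements that put person i in their forbidden parking space. Any j of these fix j positions, leaving (6−j)! ways to fill the rest, and there are C(2,j) ways to pick which j.
By inclusion–exclusion, the number of valid placements is Σ_{j=0}^{2} (−1)^j C(2,j)·(6−j)!.
Computing: 720 − 240 + 24 = 504.

504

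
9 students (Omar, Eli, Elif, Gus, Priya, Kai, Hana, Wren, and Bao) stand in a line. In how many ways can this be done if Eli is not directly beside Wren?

282240

There are 9! = 362880 arrangements in all. If Eli and Wren are adjacent, merging them into one block gives 2·(8)! = 80640 arrangements.
Complementary counting: 362880 − 80640 = 282240.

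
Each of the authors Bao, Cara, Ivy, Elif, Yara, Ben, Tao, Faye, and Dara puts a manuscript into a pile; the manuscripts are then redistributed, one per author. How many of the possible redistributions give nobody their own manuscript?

This is the derangement count D_9: permutations of 9 items with no fixed point.
By inclusion–exclusion this is Σ_{j=0}^{9} (−1)^j C(9,j)·(9−j)!.
Computing: 362880 − 362880 + 181440 − 60480 + 15120 − 3024 + 504 − 72 + 9 − 1 = 133496.

133496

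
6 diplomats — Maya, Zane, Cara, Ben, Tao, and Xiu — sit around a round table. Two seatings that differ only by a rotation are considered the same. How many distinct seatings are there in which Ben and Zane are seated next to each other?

48

Treat {Ben, Zane} as one unit (2 internal orders) and seat the resulting 5 units around the table: (4)! circular arrangements.
So 2 × (4)! = 2 × 24 = 48.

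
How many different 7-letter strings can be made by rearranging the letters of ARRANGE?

The 7 letters of ARRANGE have repeats: A appearing twice and R appearing twice.
So there are 7! / (2!·2!) = 1260 distinguishable arrangements.

1260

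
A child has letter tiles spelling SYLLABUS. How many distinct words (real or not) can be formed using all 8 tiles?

10080

The 8 letters of SYLLABUS have repeats: L appearing twice and S appearing twice.
The number of distinct arrangements is 8!/(2!·2!) = 40320/4 = 10080.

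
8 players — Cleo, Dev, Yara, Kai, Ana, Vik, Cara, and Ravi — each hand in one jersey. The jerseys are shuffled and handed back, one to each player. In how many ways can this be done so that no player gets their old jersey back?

Let Aᵢ be the assignments in which player i gets their old jersey. We want the size of the complement of A₁∪…∪A_8.
By inclusion–exclusion this is Σ_{j=0}^{8} (−1)^j C(8,j)·(8−j)!.
Computing: 40320 − 40320 + 20160 − 6720 + 1680 − 336 + 56 − 8 + 1 = 14833.

14833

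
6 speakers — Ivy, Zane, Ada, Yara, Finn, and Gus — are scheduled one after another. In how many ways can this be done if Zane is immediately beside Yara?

240

Place the 4 others and the Zane-Yara pair as 5 objects in a line; the pair has 2 internal arrangements.
So the count is 2·(5)! = 240.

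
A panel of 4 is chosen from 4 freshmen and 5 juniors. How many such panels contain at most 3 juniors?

121

Split by how many juniors are chosen (0 through 3).
Sum: C(5,0)·C(4,4) + C(5,1)·C(4,3) + C(5,2)·C(4,2) + C(5,3)·C(4,1) = 1 + 20 + 60 + 40 = 121.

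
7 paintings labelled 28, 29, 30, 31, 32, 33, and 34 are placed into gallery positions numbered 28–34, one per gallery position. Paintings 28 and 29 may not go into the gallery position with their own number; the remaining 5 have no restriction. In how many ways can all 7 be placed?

Let Aᵢ (for i ∈ {28, 29}) be the placements that put painting i in its forbidden gallery position. Any j of these fix j positions, leaving (7−j)! ways to fill the rest, and there are C(2,j) ways to pick which j.
By inclusion–exclusion, the number of valid placements is Σ_{j=0}^{2} (−1)^j C(2,j)·(7−j)!.
Computing: 5040 − 1440 + 120 = 3720.

3720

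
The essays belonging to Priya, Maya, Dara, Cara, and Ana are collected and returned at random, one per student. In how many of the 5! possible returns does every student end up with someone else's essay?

44

This is the derangement count D_5: permutations of 5 items with no fixed point.
By inclusion–exclusion this is Σ_{j=0}^{5} (−1)^j C(5,j)·(5−j)!.
Computing: 120 − 120 + 60 − 20 + 5 − 1 = 44.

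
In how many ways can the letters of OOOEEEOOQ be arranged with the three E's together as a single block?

Treat the 3 copies of E as a single block. The multiset to arrange is then {EEE, O, O, O, O, O, Q}, 7 items in all.
That gives (7)!/(5!) = 42 arrangements.

42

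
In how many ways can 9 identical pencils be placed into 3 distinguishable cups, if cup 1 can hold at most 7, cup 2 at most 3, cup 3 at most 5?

21

Ignoring the caps, the number of non-negative solutions to x_1+…+x_3 = 9 is C(11,2) = 55.
Subtract solutions that violate a single cap (substitute x_i' = x_i − (cap_i+1)): x_1 ≥ 8 gives C(3,2) = 3; x_2 ≥ 4 gives C(7,2) = 21; x_3 ≥ 6 gives C(5,2) = 10. Together 34.
No two caps can be exceeded simultaneously, so the pair terms are all 0.
By inclusion–exclusion the count is 55 − 34 + 0 = 21.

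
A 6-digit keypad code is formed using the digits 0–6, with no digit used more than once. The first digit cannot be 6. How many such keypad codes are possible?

4320

The first digit has 7−1 = 6 choices (anything except 6).
The remaining 5 digits are filled from the other 6 symbols without repetition: 6 × 5 × 4 × 3 × 2 = 720.
Total: 6 × 720 = 4320.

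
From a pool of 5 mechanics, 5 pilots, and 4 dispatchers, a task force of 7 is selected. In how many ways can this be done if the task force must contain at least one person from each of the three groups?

With no constraint there are C(14,7) = 3432 possible selections.
Selections missing a whole group: no mechanics → C(9,7) = 36; no pilots → C(9,7) = 36; no dispatchers → C(10,7) = 120.
Add back selections omitting two groups (i.e. drawn from a single group): C(5,7) + C(5,7) + C(4,7) = 0.
By inclusion–exclusion: 3432 − 192 + 0 = 3240.

3240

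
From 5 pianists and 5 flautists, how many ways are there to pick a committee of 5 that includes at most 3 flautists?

226

Split by how many flautists are chosen (0 through 3).
Sum: C(5,0)·C(5,5) + C(5,1)·C(5,4) + C(5,2)·C(5,3) + C(5,3)·C(5,2) = 1 + 25 + 100 + 100 = 226.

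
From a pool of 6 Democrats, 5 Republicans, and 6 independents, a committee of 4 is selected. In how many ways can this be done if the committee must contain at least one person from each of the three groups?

1260

Total 4-person selections from all 17: C(17,4) = 2380.
Subtract selections that omit an entire group: no Democrats → C(11,4) = 330; no Republicans → C(12,4) = 495; no independents → C(11,4) = 330.
Add back selections omitting two groups (i.e. drawn from a single group): C(6,4) + C(5,4) + C(6,4) = 35.
By inclusion–exclusion: 2380 − 1155 + 35 = 1260.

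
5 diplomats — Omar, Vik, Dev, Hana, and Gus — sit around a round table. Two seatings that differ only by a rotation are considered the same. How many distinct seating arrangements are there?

24

Fix one person's seat to break rotational symmetry; the remaining 4 people can be arranged in (4)! = 24 ways.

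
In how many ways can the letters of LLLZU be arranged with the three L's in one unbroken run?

6

Treat the 3 copies of L as a single block. The multiset to arrange is then {LLL, U, Z}, 3 items in all.
All 3 items are distinct, so there are (3)! = 6 arrangements.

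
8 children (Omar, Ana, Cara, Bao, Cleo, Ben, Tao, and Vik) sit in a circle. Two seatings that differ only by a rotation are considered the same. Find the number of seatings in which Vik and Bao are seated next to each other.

Glue Vik and Bao into a block (2 internal orders). Seating 7 units around a circle gives (6)! arrangements.
So 2 × (6)! = 2 × 720 = 1440.

1440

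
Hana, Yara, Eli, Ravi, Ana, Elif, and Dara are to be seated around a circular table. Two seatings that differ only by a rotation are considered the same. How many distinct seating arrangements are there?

Around a circle, 7 distinct people have 7!/7 = (6)! = 720 rotationally distinct seatings.

720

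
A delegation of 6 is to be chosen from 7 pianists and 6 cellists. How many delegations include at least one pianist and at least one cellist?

Unrestricted: C(13,6) = 1716 ways to pick any 6 of the 13.
Selections missing a whole group: no pianists → C(6,6) = 1; no cellists → C(7,6) = 7.
Both groups omitted at once is impossible, so 1716 − 8 = 1708.

1708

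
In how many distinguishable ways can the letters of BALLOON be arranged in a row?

Letter multiplicities in BALLOON: A×1, B×1, L×2, N×1, O×2.
The number of distinct arrangements is 7!/(2!·2!) = 5040/4 = 1260.

1260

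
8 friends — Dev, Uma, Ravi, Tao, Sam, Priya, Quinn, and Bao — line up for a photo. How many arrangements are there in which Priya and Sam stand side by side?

10080

Treat {Priya, Sam} as a single unit. There are 7 units to order, and the pair itself can be ordered 2 ways.
That gives 2 × 7! = 2 × 5040 = 10080.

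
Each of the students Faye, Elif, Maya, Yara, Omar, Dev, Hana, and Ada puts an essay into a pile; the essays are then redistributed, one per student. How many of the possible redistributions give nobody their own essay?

14833

Let Aᵢ be the assignments in which student i gets their own essay. We want the size of the complement of A₁∪…∪A_8.
By inclusion–exclusion this is Σ_{j=0}^{8} (−1)^j C(8,j)·(8−j)!.
Computing: 40320 − 40320 + 20160 − 6720 + 1680 − 336 + 56 − 8 + 1 = 14833.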